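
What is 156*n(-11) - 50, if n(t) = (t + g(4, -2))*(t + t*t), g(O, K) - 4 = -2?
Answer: -154490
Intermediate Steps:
g(O, K) = 2 (g(O, K) = 4 - 2 = 2)
n(t) = (2 + t)*(t + t²) (n(t) = (t + 2)*(t + t*t) = (2 + t)*(t + t²))
156*n(-11) - 50 = 156*(-11*(2 + (-11)² + 3*(-11))) - 50 = 156*(-11*(2 + 121 - 33)) - 50 = 156*(-11*90) - 50 = 156*(-990) - 50 = -154440 - 50 = -154490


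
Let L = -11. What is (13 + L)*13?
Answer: 26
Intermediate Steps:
(13 + L)*13 = (13 - 11)*13 = 2*13 = 26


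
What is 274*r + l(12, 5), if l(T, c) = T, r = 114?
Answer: 31248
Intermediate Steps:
274*r + l(12, 5) = 274*114 + 12 = 31236 + 12 = 31248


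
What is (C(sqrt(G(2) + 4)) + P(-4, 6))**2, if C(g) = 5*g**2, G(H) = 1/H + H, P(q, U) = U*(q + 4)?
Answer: 4225/4 ≈ 1056.3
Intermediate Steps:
P(q, U) = U*(4 + q)
G(H) = H + 1/H
(C(sqrt(G(2) + 4)) + P(-4, 6))**2 = (5*(sqrt((2 + 1/2) + 4))**2 + 6*(4 - 4))**2 = (5*(sqrt((2 + 1/2) + 4))**2 + 6*0)**2 = (5*(sqrt(5/2 + 4))**2 + 0)**2 = (5*(sqrt(13/2))**2 + 0)**2 = (5*(sqrt(26)/2)**2 + 0)**2 = (5*(13/2) + 0)**2 = (65/2 + 0)**2 = (65/2)**2 = 4225/4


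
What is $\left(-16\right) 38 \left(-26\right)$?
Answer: $15808$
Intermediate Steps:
$\left(-16\right) 38 \left(-26\right) = \left(-608\right) \left(-26\right) = 15808$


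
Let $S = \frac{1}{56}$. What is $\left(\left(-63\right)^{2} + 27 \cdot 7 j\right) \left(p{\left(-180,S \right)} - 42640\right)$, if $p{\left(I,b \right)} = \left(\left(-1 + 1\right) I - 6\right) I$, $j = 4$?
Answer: $-196371000$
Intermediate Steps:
$S = \frac{1}{56} \approx 0.017857$
$p{\left(I,b \right)} = - 6 I$ ($p{\left(I,b \right)} = \left(0 I - 6\right) I = \left(0 - 6\right) I = - 6 I$)
$\left(\left(-63\right)^{2} + 27 \cdot 7 j\right) \left(p{\left(-180,S \right)} - 42640\right) = \left(\left(-63\right)^{2} + 27 \cdot 7 \cdot 4\right) \left(\left(-6\right) \left(-180\right) - 42640\right) = \left(3969 + 189 \cdot 4\right) \left(1080 - 42640\right) = \left(3969 + 756\right) \left(-41560\right) = 4725 \left(-41560\right) = -196371000$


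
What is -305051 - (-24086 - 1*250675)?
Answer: -30290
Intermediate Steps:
-305051 - (-24086 - 1*250675) = -305051 - (-24086 - 250675) = -305051 - 1*(-274761) = -305051 + 274761 = -30290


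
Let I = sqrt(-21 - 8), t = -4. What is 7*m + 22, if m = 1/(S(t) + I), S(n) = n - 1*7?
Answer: 3223/150 - 7*I*sqrt(29)/150 ≈ 21.487 - 0.25131*I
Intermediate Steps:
I = I*sqrt(29) (I = sqrt(-29) = I*sqrt(29) ≈ 5.3852*I)
S(n) = -7 + n (S(n) = n - 7 = -7 + n)
m = 1/(-11 + I*sqrt(29)) (m = 1/((-7 - 4) + I*sqrt(29)) = 1/(-11 + I*sqrt(29)) ≈ -0.073333 - 0.035901*I)
7*m + 22 = 7*(-11/150 - I*sqrt(29)/150) + 22 = (-77/150 - 7*I*sqrt(29)/150) + 22 = 3223/150 - 7*I*sqrt(29)/150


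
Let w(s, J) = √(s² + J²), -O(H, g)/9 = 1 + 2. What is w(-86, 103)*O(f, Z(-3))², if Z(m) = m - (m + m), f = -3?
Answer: 729*√18005 ≈ 97819.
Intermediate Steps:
Z(m) = -m (Z(m) = m - 2*m = -m)
O(H, g) = -27 (O(H, g) = -9*(1 + 2) = -9*3 = -27)
w(s, J) = √(J² + s²)
w(-86, 103)*O(f, Z(-3))² = √(103² + (-86)²)*(-27)² = √(10609 + 7396)*729 = √18005*729 = 729*√18005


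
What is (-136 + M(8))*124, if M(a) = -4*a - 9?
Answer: -21948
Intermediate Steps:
M(a) = -9 - 4*a
(-136 + M(8))*124 = (-136 + (-9 - 4*8))*124 = (-136 + (-9 - 32))*124 = (-136 - 41)*124 = -177*124 = -21948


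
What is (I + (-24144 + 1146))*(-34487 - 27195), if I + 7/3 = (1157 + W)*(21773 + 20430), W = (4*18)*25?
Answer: -23088424551784/3 ≈ -7.6961e+12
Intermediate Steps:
W = 1800 (W = 72*25 = 1800)
I = 374382806/3 (I = -7/3 + (1157 + 1800)*(21773 + 20430) = -7/3 + 2957*42203 = -7/3 + 124794271 = 374382806/3 ≈ 1.2479e+8)
(I + (-24144 + 1146))*(-34487 - 27195) = (374382806/3 + (-24144 + 1146))*(-34487 - 27195) = (374382806/3 - 22998)*(-61682) = (374313812/3)*(-61682) = -23088424551784/3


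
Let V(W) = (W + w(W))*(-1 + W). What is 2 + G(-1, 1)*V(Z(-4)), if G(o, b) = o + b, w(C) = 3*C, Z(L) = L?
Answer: 2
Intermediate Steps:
G(o, b) = b + o
V(W) = 4*W*(-1 + W) (V(W) = (W + 3*W)*(-1 + W) = (4*W)*(-1 + W) = 4*W*(-1 + W))
2 + G(-1, 1)*V(Z(-4)) = 2 + (1 - 1)*(4*(-4)*(-1 - 4)) = 2 + 0*(4*(-4)*(-5)) = 2 + 0*80 = 2 + 0 = 2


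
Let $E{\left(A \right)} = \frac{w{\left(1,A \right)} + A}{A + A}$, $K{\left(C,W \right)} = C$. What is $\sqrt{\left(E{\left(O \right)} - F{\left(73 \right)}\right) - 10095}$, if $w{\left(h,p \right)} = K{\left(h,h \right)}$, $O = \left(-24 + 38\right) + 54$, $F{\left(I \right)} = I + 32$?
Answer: $\frac{i \sqrt{47162454}}{68} \approx 100.99 i$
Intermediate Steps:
$F{\left(I \right)} = 32 + I$
$O = 68$ ($O = 14 + 54 = 68$)
$w{\left(h,p \right)} = h$
$E{\left(A \right)} = \frac{1 + A}{2 A}$ ($E{\left(A \right)} = \frac{1 + A}{A + A} = \frac{1 + A}{2 A}$)
$\sqrt{\left(E{\left(O \right)} - F{\left(73 \right)}\right) - 10095} = \sqrt{\left(\frac{1 + 68}{2 \cdot 68} - \left(32 + 73\right)\right) - 10095} = \sqrt{\left(\frac{1}{2} \cdot \frac{1}{68} \cdot 69 - 105\right) - 10095} = \sqrt{\left(\frac{69}{136} - 105\right) - 10095} = \sqrt{- \frac{14211}{136} - 10095} = \sqrt{- \frac{1387131}{136}} = \frac{i \sqrt{47162454}}{68}$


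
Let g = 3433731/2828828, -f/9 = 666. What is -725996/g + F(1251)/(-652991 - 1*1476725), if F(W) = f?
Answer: -2186917832292426497/3656435925198 ≈ -5.9810e+5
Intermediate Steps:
f = -5994 (f = -9*666 = -5994)
F(W) = -5994
g = 3433731/2828828 (g = 3433731*(1/2828828) = 3433731/2828828 ≈ 1.2138)
-725996/g + F(1251)/(-652991 - 1*1476725) = -725996/3433731/2828828 - 5994/(-652991 - 1*1476725) = -725996*2828828/3433731 - 5994/(-652991 - 1476725) = -2053717812688/3433731 - 5994/(-2129716) = -2053717812688/3433731 - 5994*(-1/2129716) = -2053717812688/3433731 + 2997/1064858 = -2186917832292426497/3656435925198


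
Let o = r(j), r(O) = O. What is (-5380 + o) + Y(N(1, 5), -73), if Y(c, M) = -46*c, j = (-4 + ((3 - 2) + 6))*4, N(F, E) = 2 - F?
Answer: -5414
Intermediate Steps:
j = 12 (j = (-4 + (1 + 6))*4 = (-4 + 7)*4 = 3*4 = 12)
o = 12
(-5380 + o) + Y(N(1, 5), -73) = (-5380 + 12) - 46*(2 - 1*1) = -5368 - 46*(2 - 1) = -5368 - 46*1 = -5368 - 46 = -5414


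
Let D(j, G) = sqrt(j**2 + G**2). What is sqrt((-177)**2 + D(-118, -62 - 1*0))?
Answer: sqrt(31329 + 2*sqrt(4442)) ≈ 177.38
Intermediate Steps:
D(j, G) = sqrt(G**2 + j**2)
sqrt((-177)**2 + D(-118, -62 - 1*0)) = sqrt((-177)**2 + sqrt((-62 - 1*0)**2 + (-118)**2)) = sqrt(31329 + sqrt((-62 + 0)**2 + 13924)) = sqrt(31329 + sqrt((-62)**2 + 13924)) = sqrt(31329 + sqrt(3844 + 13924)) = sqrt(31329 + sqrt(17768)) = sqrt(31329 + 2*sqrt(4442))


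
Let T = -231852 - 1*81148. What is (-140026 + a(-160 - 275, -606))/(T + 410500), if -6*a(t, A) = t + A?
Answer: -18647/13000 ≈ -1.4344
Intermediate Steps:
T = -313000 (T = -231852 - 81148 = -313000)
a(t, A) = -A/6 - t/6 (a(t, A) = -(t + A)/6 = -(A + t)/6 = -A/6 - t/6)
(-140026 + a(-160 - 275, -606))/(T + 410500) = (-140026 + (-⅙*(-606) - (-160 - 275)/6))/(-313000 + 410500) = (-140026 + (101 - ⅙*(-435)))/97500 = (-140026 + (101 + 145/2))*(1/97500) = (-140026 + 347/2)*(1/97500) = -279705/2*1/97500 = -18647/13000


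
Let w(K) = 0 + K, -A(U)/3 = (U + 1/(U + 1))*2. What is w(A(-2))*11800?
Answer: 212400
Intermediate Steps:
A(U) = -6*U - 6/(1 + U) (A(U) = -3*(U + 1/(U + 1))*2 = -3*(U + 1/(1 + U))*2 = -3*(2*U + 2/(1 + U)) = -6*U - 6/(1 + U))
w(K) = K
w(A(-2))*11800 = (6*(-1 - 1*(-2) - 1*(-2)²)/(1 - 2))*11800 = (6*(-1 + 2 - 1*4)/(-1))*11800 = (6*(-1)*(-1 + 2 - 4))*11800 = (6*(-1)*(-3))*11800 = 18*11800 = 212400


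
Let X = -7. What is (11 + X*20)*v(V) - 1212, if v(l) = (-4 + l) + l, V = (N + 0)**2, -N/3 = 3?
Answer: -21594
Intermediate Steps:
N = -9 (N = -3*3 = -9)
V = 81 (V = (-9 + 0)**2 = (-9)**2 = 81)
v(l) = -4 + 2*l
(11 + X*20)*v(V) - 1212 = (11 - 7*20)*(-4 + 2*81) - 1212 = (11 - 140)*(-4 + 162) - 1212 = -129*158 - 1212 = -20382 - 1212 = -21594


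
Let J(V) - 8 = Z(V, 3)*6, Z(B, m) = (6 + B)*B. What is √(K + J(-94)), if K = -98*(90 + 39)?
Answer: √36998 ≈ 192.35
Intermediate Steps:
K = -12642 (K = -98*129 = -12642)
Z(B, m) = B*(6 + B)
J(V) = 8 + 6*V*(6 + V) (J(V) = 8 + (V*(6 + V))*6 = 8 + 6*V*(6 + V))
√(K + J(-94)) = √(-12642 + (8 + 6*(-94)*(6 - 94))) = √(-12642 + (8 + 6*(-94)*(-88))) = √(-12642 + (8 + 49632)) = √(-12642 + 49640) = √36998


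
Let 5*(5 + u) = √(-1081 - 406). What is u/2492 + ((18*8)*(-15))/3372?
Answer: -449965/700252 + I*√1487/12460 ≈ -0.64258 + 0.0030948*I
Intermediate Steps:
u = -5 + I*√1487/5 (u = -5 + √(-1081 - 406)/5 = -5 + √(-1487)/5 = -5 + (I*√1487)/5 = -5 + I*√1487/5 ≈ -5.0 + 7.7123*I)
u/2492 + ((18*8)*(-15))/3372 = (-5 + I*√1487/5)/2492 + ((18*8)*(-15))/3372 = (-5 + I*√1487/5)*(1/2492) + (144*(-15))*(1/3372) = (-5/2492 + I*√1487/12460) - 2160*1/3372 = (-5/2492 + I*√1487/12460) - 180/281 = -449965/700252 + I*√1487/12460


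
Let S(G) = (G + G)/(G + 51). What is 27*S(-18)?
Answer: -324/11 ≈ -29.455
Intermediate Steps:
S(G) = 2*G/(51 + G) (S(G) = (2*G)/(51 + G) = 2*G/(51 + G))
27*S(-18) = 27*(2*(-18)/(51 - 18)) = 27*(2*(-18)/33) = 27*(2*(-18)*(1/33)) = 27*(-12/11) = -324/11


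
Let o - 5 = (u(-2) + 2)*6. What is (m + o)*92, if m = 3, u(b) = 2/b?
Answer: 1288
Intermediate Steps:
o = 11 (o = 5 + (2/(-2) + 2)*6 = 5 + (2*(-½) + 2)*6 = 5 + (-1 + 2)*6 = 5 + 1*6 = 5 + 6 = 11)
(m + o)*92 = (3 + 11)*92 = 14*92 = 1288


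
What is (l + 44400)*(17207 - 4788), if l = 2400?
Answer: 581209200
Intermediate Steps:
(l + 44400)*(17207 - 4788) = (2400 + 44400)*(17207 - 4788) = 46800*12419 = 581209200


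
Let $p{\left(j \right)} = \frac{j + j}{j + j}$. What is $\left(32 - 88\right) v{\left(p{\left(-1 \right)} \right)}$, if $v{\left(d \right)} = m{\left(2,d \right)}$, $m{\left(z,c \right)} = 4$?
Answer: $-224$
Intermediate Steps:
$p{\left(j \right)} = 1$ ($p{\left(j \right)} = \frac{2 j}{2 j} = 2 j \frac{1}{2 j} = 1$)
$v{\left(d \right)} = 4$
$\left(32 - 88\right) v{\left(p{\left(-1 \right)} \right)} = \left(32 - 88\right) 4 = \left(-56\right) 4 = -224$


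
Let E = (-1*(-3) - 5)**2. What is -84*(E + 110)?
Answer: -9576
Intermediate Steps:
E = 4 (E = (3 - 5)**2 = (-2)**2 = 4)
-84*(E + 110) = -84*(4 + 110) = -84*114 = -9576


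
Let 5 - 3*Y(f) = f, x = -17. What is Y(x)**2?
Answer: 484/9 ≈ 53.778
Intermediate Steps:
Y(f) = 5/3 - f/3
Y(x)**2 = (5/3 - 1/3*(-17))**2 = (5/3 + 17/3)**2 = (22/3)**2 = 484/9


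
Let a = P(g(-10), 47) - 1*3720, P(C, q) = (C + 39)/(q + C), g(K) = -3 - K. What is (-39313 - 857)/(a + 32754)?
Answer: -1084590/783941 ≈ -1.3835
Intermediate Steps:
P(C, q) = (39 + C)/(C + q)
a = -100417/27 (a = (39 + (-3 - 1*(-10)))/((-3 - 1*(-10)) + 47) - 1*3720 = (39 + (-3 + 10))/((-3 + 10) + 47) - 3720 = (39 + 7)/(7 + 47) - 3720 = 46/54 - 3720 = (1/54)*46 - 3720 = 23/27 - 3720 = -100417/27 ≈ -3719.1)
(-39313 - 857)/(a + 32754) = (-39313 - 857)/(-100417/27 + 32754) = -40170/783941/27 = -40170*27/783941 = -1084590/783941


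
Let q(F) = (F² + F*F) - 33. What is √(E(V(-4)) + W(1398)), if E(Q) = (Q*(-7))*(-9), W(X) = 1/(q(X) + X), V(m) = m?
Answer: I*√3852942124351935/3910173 ≈ 15.875*I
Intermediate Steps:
q(F) = -33 + 2*F² (q(F) = (F² + F²) - 33 = 2*F² - 33 = -33 + 2*F²)
W(X) = 1/(-33 + X + 2*X²) (W(X) = 1/((-33 + 2*X²) + X) = 1/(-33 + X + 2*X²))
E(Q) = 63*Q (E(Q) = -7*Q*(-9) = 63*Q)
√(E(V(-4)) + W(1398)) = √(63*(-4) + 1/(-33 + 1398 + 2*1398²)) = √(-252 + 1/(-33 + 1398 + 2*1954404)) = √(-252 + 1/(-33 + 1398 + 3908808)) = √(-252 + 1/3910173) = √(-985363595/3910173) = I*√3852942124351935/3910173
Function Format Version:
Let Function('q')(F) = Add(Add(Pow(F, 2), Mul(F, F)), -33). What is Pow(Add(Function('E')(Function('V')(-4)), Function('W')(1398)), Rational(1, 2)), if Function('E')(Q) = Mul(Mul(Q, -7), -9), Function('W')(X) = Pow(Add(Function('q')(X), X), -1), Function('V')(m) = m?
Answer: Mul(Rational(1, 3910173), I, Pow(3852942124351935, Rational(1, 2))) ≈ Mul(15.875, I)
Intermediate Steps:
Function('q')(F) = Add(-33, Mul(2, Pow(F, 2))) (Function('q')(F) = Add(Add(Pow(F, 2), Pow(F, 2)), -33) = Add(Mul(2, Pow(F, 2)), -33) = Add(-33, Mul(2, Pow(F, 2))))
Function('W')(X) = Pow(Add(-33, X, Mul(2, Pow(X, 2))), -1) (Function('W')(X) = Pow(Add(Add(-33, Mul(2, Pow(X, 2))), X), -1) = Pow(Add(-33, X, Mul(2, Pow(X, 2))), -1))
Function('E')(Q) = Mul(63, Q) (Function('E')(Q) = Mul(Mul(-7, Q), -9) = Mul(63, Q))
Pow(Add(Function('E')(Function('V')(-4)), Function('W')(1398)), Rational(1, 2)) = Pow(Add(Mul(63, -4), Pow(Add(-33, 1398, Mul(2, Pow(1398, 2))), -1)), Rational(1, 2)) = Pow(Add(-252, Pow(Add(-33, 1398, Mul(2, 1954404)), -1)), Rational(1, 2)) = Pow(Add(-252, Pow(Add(-33, 1398, 3908808), -1)), Rational(1, 2)) = Pow(Add(-252, Pow(3910173, -1)), Rational(1, 2)) = Pow(Add(-252, Rational(1, 3910173)), Rational(1, 2)) = Pow(Rational(-985363595, 3910173), Rational(1, 2)) = Mul(Rational(1, 3910173), I, Pow(3852942124351935, Rational(1, 2)))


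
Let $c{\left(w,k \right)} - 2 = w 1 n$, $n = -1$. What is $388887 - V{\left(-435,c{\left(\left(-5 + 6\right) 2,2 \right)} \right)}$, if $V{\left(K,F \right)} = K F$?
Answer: $388887$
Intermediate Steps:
$c{\left(w,k \right)} = 2 - w$ ($c{\left(w,k \right)} = 2 + w 1 \left(-1\right) = 2 + w \left(-1\right) = 2 - w$)
$V{\left(K,F \right)} = F K$
$388887 - V{\left(-435,c{\left(\left(-5 + 6\right) 2,2 \right)} \right)} = 388887 - \left(2 - \left(-5 + 6\right) 2\right) \left(-435\right) = 388887 - \left(2 - 1 \cdot 2\right) \left(-435\right) = 388887 - \left(2 - 2\right) \left(-435\right) = 388887 - 0 \left(-435\right) = 388887 - 0 = 388887 + 0 = 388887$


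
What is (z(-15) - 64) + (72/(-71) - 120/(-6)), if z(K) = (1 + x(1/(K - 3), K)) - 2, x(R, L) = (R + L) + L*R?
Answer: -38491/639 ≈ -60.236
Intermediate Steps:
x(R, L) = L + R + L*R (x(R, L) = (L + R) + L*R = L + R + L*R)
z(K) = -1 + K + 1/(-3 + K) + K/(-3 + K) (z(K) = (1 + (K + 1/(K - 3) + K/(K - 3))) - 2 = (1 + (K + 1/(-3 + K) + K/(-3 + K))) - 2 = (1 + K + 1/(-3 + K) + K/(-3 + K)) - 2 = -1 + K + 1/(-3 + K) + K/(-3 + K))
(z(-15) - 64) + (72/(-71) - 120/(-6)) = ((4 + (-15)**2 - 3*(-15))/(-3 - 15) - 64) + (72/(-71) - 120/(-6)) = ((4 + 225 + 45)/(-18) - 64) + (72*(-1/71) - 120*(-1/6)) = (-1/18*274 - 64) + (-72/71 + 20) = (-137/9 - 64) + 1348/71 = -713/9 + 1348/71 = -38491/639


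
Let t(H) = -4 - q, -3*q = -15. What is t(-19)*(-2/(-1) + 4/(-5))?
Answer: -54/5 ≈ -10.800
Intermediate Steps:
q = 5 (q = -⅓*(-15) = 5)
t(H) = -9 (t(H) = -4 - 1*5 = -4 - 5 = -9)
t(-19)*(-2/(-1) + 4/(-5)) = -9*(-2/(-1) + 4/(-5)) = -9*(-2*(-1) + 4*(-⅕)) = -9*(2 - ⅘) = -9*6/5 = -54/5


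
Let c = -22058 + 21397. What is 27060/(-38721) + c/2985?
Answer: -35456227/38527395 ≈ -0.92029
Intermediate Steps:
c = -661
27060/(-38721) + c/2985 = 27060/(-38721) - 661/2985 = 27060*(-1/38721) - 661*1/2985 = -9020/12907 - 661/2985 = -35456227/38527395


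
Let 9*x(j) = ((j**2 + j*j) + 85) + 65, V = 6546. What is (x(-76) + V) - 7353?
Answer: 4439/9 ≈ 493.22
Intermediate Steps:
x(j) = 50/3 + 2*j**2/9 (x(j) = (((j**2 + j*j) + 85) + 65)/9 = (((j**2 + j**2) + 85) + 65)/9 = ((2*j**2 + 85) + 65)/9 = ((85 + 2*j**2) + 65)/9 = (150 + 2*j**2)/9 = 50/3 + 2*j**2/9)
(x(-76) + V) - 7353 = ((50/3 + (2/9)*(-76)**2) + 6546) - 7353 = ((50/3 + (2/9)*5776) + 6546) - 7353 = ((50/3 + 11552/9) + 6546) - 7353 = (11702/9 + 6546) - 7353 = 70616/9 - 7353 = 4439/9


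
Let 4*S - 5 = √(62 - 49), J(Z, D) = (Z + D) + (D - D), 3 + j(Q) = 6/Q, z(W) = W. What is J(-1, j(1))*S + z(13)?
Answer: 31/2 + √13/2 ≈ 17.303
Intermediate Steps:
j(Q) = -3 + 6/Q
J(Z, D) = D + Z (J(Z, D) = (D + Z) + 0 = D + Z)
S = 5/4 + √13/4 (S = 5/4 + √(62 - 49)/4 = 5/4 + √13/4 ≈ 2.1514)
J(-1, j(1))*S + z(13) = ((-3 + 6/1) - 1)*(5/4 + √13/4) + 13 = ((-3 + 6*1) - 1)*(5/4 + √13/4) + 13 = ((-3 + 6) - 1)*(5/4 + √13/4) + 13 = (3 - 1)*(5/4 + √13/4) + 13 = 2*(5/4 + √13/4) + 13 = (5/2 + √13/2) + 13 = 31/2 + √13/2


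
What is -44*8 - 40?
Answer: -392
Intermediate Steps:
-44*8 - 40 = -352 - 40 = -392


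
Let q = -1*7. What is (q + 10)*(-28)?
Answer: -84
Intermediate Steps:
q = -7
(q + 10)*(-28) = (-7 + 10)*(-28) = 3*(-28) = -84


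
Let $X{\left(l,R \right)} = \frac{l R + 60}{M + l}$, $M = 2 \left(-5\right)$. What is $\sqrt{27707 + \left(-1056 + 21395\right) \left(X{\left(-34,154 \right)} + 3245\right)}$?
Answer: $4 \sqrt{4276273} \approx 8271.7$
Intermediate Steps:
$M = -10$
$X{\left(l,R \right)} = \frac{60 + R l}{-10 + l}$ ($X{\left(l,R \right)} = \frac{l R + 60}{-10 + l} = \frac{R l + 60}{-10 + l} = \frac{60 + R l}{-10 + l}$)
$\sqrt{27707 + \left(-1056 + 21395\right) \left(X{\left(-34,154 \right)} + 3245\right)} = \sqrt{27707 + \left(-1056 + 21395\right) \left(\frac{60 + 154 \left(-34\right)}{-10 - 34} + 3245\right)} = \sqrt{27707 + 20339 \left(\frac{60 - 5236}{-44} + 3245\right)} = \sqrt{27707 + 20339 \left(\left(- \frac{1}{44}\right) \left(-5176\right) + 3245\right)} = \sqrt{27707 + 20339 \left(\frac{1294}{11} + 3245\right)} = \sqrt{27707 + 20339 \cdot \frac{36989}{11}} = \sqrt{27707 + 68392661} = \sqrt{68420368} = 4 \sqrt{4276273}$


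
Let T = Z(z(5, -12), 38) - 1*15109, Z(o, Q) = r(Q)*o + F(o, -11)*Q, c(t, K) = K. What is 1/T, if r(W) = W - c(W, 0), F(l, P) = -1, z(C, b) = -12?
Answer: -1/15603 ≈ -6.4090e-5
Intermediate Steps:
r(W) = W (r(W) = W - 1*0 = W + 0 = W)
Z(o, Q) = -Q + Q*o (Z(o, Q) = Q*o - Q = -Q + Q*o)
T = -15603 (T = 38*(-1 - 12) - 1*15109 = 38*(-13) - 15109 = -494 - 15109 = -15603)
1/T = 1/(-15603) = -1/15603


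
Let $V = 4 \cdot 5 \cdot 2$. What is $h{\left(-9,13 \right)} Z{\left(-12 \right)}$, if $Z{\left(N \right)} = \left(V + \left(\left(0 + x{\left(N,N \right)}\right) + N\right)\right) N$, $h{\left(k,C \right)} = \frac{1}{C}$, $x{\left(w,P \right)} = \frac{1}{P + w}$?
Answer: $- \frac{671}{26} \approx -25.808$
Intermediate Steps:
$V = 40$ ($V = 20 \cdot 2 = 40$)
$Z{\left(N \right)} = N \left(40 + N + \frac{1}{2 N}\right)$ ($Z{\left(N \right)} = \left(40 + \left(\left(0 + \frac{1}{N + N}\right) + N\right)\right) N = \left(40 + \left(\left(0 + \frac{1}{2 N}\right) + N\right)\right) N = \left(40 + \left(\frac{1}{2 N} + N\right)\right) N = \left(40 + \left(N + \frac{1}{2 N}\right)\right) N = \left(40 + N + \frac{1}{2 N}\right) N = N \left(40 + N + \frac{1}{2 N}\right)$)
$h{\left(-9,13 \right)} Z{\left(-12 \right)} = \frac{\frac{1}{2} - 12 \left(40 - 12\right)}{13} = \frac{\frac{1}{2} - 336}{13} = \frac{1}{13} \left(- \frac{671}{2}\right) = - \frac{671}{26}$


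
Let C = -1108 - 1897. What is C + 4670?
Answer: 1665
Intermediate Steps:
C = -3005
C + 4670 = -3005 + 4670 = 1665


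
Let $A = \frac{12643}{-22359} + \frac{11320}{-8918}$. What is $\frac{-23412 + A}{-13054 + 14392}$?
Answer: $- \frac{2334330787849}{133396968978} \approx -17.499$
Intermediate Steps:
$A = - \frac{182927077}{99698781}$ ($A = 12643 \left(- \frac{1}{22359}\right) + 11320 \left(- \frac{1}{8918}\right) = - \frac{12643}{22359} - \frac{5660}{4459} = - \frac{182927077}{99698781} \approx -1.8348$)
$\frac{-23412 + A}{-13054 + 14392} = \frac{-23412 - \frac{182927077}{99698781}}{-13054 + 14392} = - \frac{2334330787849}{99698781 \cdot 1338} = \left(- \frac{2334330787849}{99698781}\right) \frac{1}{1338} = - \frac{2334330787849}{133396968978}$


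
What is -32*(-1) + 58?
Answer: 90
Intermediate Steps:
-32*(-1) + 58 = 32 + 58 = 90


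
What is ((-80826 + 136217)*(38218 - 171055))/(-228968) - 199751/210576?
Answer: 193670881582603/6026895696 ≈ 32134.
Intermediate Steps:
((-80826 + 136217)*(38218 - 171055))/(-228968) - 199751/210576 = (55391*(-132837))*(-1/228968) - 199751*1/210576 = -7357974267*(-1/228968) - 199751/210576 = 7357974267/228968 - 199751/210576 = 193670881582603/6026895696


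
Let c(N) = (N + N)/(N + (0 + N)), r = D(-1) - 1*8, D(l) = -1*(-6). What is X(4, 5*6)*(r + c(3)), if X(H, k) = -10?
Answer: 10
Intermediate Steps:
D(l) = 6
r = -2 (r = 6 - 1*8 = 6 - 8 = -2)
c(N) = 1 (c(N) = (2*N)/(N + N) = (2*N)/((2*N)) = (2*N)*(1/(2*N)) = 1)
X(4, 5*6)*(r + c(3)) = -10*(-2 + 1) = -10*(-1) = 10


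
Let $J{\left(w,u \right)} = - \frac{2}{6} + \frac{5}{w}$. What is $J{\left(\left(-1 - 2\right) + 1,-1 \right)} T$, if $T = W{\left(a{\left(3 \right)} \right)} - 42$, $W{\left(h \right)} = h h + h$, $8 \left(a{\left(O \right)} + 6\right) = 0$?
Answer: $34$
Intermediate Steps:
$a{\left(O \right)} = -6$ ($a{\left(O \right)} = -6 + \frac{1}{8} \cdot 0 = -6 + 0 = -6$)
$W{\left(h \right)} = h + h^{2}$ ($W{\left(h \right)} = h^{2} + h = h + h^{2}$)
$T = -12$ ($T = - 6 \left(1 - 6\right) - 42 = \left(-6\right) \left(-5\right) - 42 = 30 - 42 = -12$)
$J{\left(w,u \right)} = - \frac{1}{3} + \frac{5}{w}$ ($J{\left(w,u \right)} = \left(-2\right) \frac{1}{6} + \frac{5}{w} = - \frac{1}{3} + \frac{5}{w}$)
$J{\left(\left(-1 - 2\right) + 1,-1 \right)} T = \frac{15 - \left(\left(-1 - 2\right) + 1\right)}{3 \left(\left(-1 - 2\right) + 1\right)} \left(-12\right) = \frac{15 - \left(-3 + 1\right)}{3 \left(-3 + 1\right)} \left(-12\right) = \frac{15 - -2}{3 \left(-2\right)} \left(-12\right) = \frac{1}{3} \left(- \frac{1}{2}\right) \left(15 + 2\right) \left(-12\right) = \frac{1}{3} \left(- \frac{1}{2}\right) 17 \left(-12\right) = \left(- \frac{17}{6}\right) \left(-12\right) = 34$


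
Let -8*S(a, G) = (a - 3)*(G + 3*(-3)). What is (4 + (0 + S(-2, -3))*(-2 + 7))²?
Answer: 4489/4 ≈ 1122.3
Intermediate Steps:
S(a, G) = -(-9 + G)*(-3 + a)/8 (S(a, G) = -(a - 3)*(G + 3*(-3))/8 = -(-3 + a)*(G - 9)/8 = -(-3 + a)*(-9 + G)/8 = -(-9 + G)*(-3 + a)/8)
(4 + (0 + S(-2, -3))*(-2 + 7))² = (4 + (0 + (-27/8 + (3/8)*(-3) + (9/8)*(-2) - ⅛*(-3)*(-2)))*(-2 + 7))² = (4 + (0 + (-27/8 - 9/8 - 9/4 - ¾))*5)² = (4 + (0 - 15/2)*5)² = (4 - 15/2*5)² = (4 - 75/2)² = (-67/2)² = 4489/4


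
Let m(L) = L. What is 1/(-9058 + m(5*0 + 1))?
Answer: -1/9057 ≈ -0.00011041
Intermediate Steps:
1/(-9058 + m(5*0 + 1)) = 1/(-9058 + (5*0 + 1)) = 1/(-9058 + (0 + 1)) = 1/(-9058 + 1) = 1/(-9057) = -1/9057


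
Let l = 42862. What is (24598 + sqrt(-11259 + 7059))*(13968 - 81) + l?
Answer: 341635288 + 138870*I*sqrt(42) ≈ 3.4164e+8 + 8.9998e+5*I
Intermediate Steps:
(24598 + sqrt(-11259 + 7059))*(13968 - 81) + l = (24598 + sqrt(-11259 + 7059))*(13968 - 81) + 42862 = (24598 + sqrt(-4200))*13887 + 42862 = (24598 + 10*I*sqrt(42))*13887 + 42862 = (341592426 + 138870*I*sqrt(42)) + 42862 = 341635288 + 138870*I*sqrt(42)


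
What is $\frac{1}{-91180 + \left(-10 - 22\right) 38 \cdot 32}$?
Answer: $- \frac{1}{130092} \approx -7.6869 \cdot 10^{-6}$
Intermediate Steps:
$\frac{1}{-91180 + \left(-10 - 22\right) 38 \cdot 32} = \frac{1}{-91180 + \left(-32\right) 38 \cdot 32} = \frac{1}{-91180 - 38912} = \frac{1}{-130092} = - \frac{1}{130092}$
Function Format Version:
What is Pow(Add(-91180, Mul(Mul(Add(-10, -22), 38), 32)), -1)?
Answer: Rational(-1, 130092) ≈ -7.6869e-6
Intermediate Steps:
Pow(Add(-91180, Mul(Mul(Add(-10, -22), 38), 32)), -1) = Pow(Add(-91180, Mul(Mul(-32, 38), 32)), -1) = Pow(Add(-91180, Mul(-1216, 32)), -1) = Pow(Add(-91180, -38912), -1) = Pow(-130092, -1) = Rational(-1, 130092)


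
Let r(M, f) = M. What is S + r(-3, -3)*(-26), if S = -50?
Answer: 28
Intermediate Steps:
S + r(-3, -3)*(-26) = -50 - 3*(-26) = -50 + 78 = 28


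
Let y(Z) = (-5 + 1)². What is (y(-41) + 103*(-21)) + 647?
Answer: -1500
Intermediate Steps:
y(Z) = 16 (y(Z) = (-4)² = 16)
(y(-41) + 103*(-21)) + 647 = (16 + 103*(-21)) + 647 = (16 - 2163) + 647 = -2147 + 647 = -1500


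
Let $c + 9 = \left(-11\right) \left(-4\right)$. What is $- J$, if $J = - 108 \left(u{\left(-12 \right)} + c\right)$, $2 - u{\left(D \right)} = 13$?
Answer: $2592$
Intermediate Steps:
$c = 35$ ($c = -9 - -44 = -9 + 44 = 35$)
$u{\left(D \right)} = -11$ ($u{\left(D \right)} = 2 - 13 = -11$)
$J = -2592$ ($J = - 108 \left(-11 + 35\right) = \left(-108\right) 24 = -2592$)
$- J = \left(-1\right) \left(-2592\right) = 2592$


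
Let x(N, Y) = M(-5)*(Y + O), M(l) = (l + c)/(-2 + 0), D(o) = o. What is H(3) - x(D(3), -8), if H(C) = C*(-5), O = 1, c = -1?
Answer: 6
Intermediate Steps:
M(l) = ½ - l/2 (M(l) = (l - 1)/(-2 + 0) = (-1 + l)/(-2) = (-1 + l)*(-½) = ½ - l/2)
x(N, Y) = 3 + 3*Y (x(N, Y) = (½ - ½*(-5))*(Y + 1) = (½ + 5/2)*(1 + Y) = 3*(1 + Y) = 3 + 3*Y)
H(C) = -5*C
H(3) - x(D(3), -8) = -5*3 - (3 + 3*(-8)) = -15 - (3 - 24) = -15 - 1*(-21) = -15 + 21 = 6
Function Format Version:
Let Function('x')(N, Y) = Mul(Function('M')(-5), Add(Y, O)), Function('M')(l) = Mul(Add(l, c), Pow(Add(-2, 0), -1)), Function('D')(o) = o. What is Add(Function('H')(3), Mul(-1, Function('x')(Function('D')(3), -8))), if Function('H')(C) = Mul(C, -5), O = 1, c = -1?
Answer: 6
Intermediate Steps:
Function('M')(l) = Add(Rational(1, 2), Mul(Rational(-1, 2), l)) (Function('M')(l) = Mul(Add(l, -1), Pow(Add(-2, 0), -1)) = Mul(Add(-1, l), Pow(-2, -1)) = Mul(Add(-1, l), Rational(-1, 2)) = Add(Rational(1, 2), Mul(Rational(-1, 2), l)))
Function('x')(N, Y) = Add(3, Mul(3, Y)) (Function('x')(N, Y) = Mul(Add(Rational(1, 2), Mul(Rational(-1, 2), -5)), Add(Y, 1)) = Mul(Add(Rational(1, 2), Rational(5, 2)), Add(1, Y)) = Mul(3, Add(1, Y)) = Add(3, Mul(3, Y)))
Function('H')(C) = Mul(-5, C)
Add(Function('H')(3), Mul(-1, Function('x')(Function('D')(3), -8))) = Add(Mul(-5, 3), Mul(-1, Add(3, Mul(3, -8)))) = Add(-15, Mul(-1, Add(3, -24))) = Add(-15, Mul(-1, -21)) = Add(-15, 21) = 6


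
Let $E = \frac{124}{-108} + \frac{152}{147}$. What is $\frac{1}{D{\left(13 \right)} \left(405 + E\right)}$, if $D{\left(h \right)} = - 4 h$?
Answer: $- \frac{1323}{27854528} \approx -4.7497 \cdot 10^{-5}$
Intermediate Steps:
$E = - \frac{151}{1323}$ ($E = 124 \left(- \frac{1}{108}\right) + 152 \cdot \frac{1}{147} = - \frac{31}{27} + \frac{152}{147} = - \frac{151}{1323} \approx -0.11413$)
$\frac{1}{D{\left(13 \right)} \left(405 + E\right)} = \frac{1}{\left(-4\right) 13 \left(405 - \frac{151}{1323}\right)} = \frac{1}{\left(-52\right) \frac{535664}{1323}} = \frac{1}{- \frac{27854528}{1323}} = - \frac{1323}{27854528}$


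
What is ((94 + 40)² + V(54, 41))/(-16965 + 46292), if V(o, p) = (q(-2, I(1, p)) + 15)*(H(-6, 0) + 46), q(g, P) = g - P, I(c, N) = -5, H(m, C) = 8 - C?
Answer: 18928/29327 ≈ 0.64541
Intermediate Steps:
V(o, p) = 972 (V(o, p) = ((-2 - 1*(-5)) + 15)*((8 - 1*0) + 46) = ((-2 + 5) + 15)*((8 + 0) + 46) = (3 + 15)*(8 + 46) = 18*54 = 972)
((94 + 40)² + V(54, 41))/(-16965 + 46292) = ((94 + 40)² + 972)/(-16965 + 46292) = (134² + 972)/29327 = (17956 + 972)*(1/29327) = 18928*(1/29327) = 18928/29327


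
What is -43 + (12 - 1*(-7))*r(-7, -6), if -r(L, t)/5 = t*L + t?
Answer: -3463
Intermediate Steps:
r(L, t) = -5*t - 5*L*t (r(L, t) = -5*(t*L + t) = -5*(L*t + t) = -5*(t + L*t) = -5*t - 5*L*t)
-43 + (12 - 1*(-7))*r(-7, -6) = -43 + (12 - 1*(-7))*(-5*(-6)*(1 - 7)) = -43 + (12 + 7)*(-5*(-6)*(-6)) = -43 + 19*(-180) = -43 - 3420 = -3463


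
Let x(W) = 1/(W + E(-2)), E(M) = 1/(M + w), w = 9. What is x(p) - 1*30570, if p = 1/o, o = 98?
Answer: -458452/15 ≈ -30563.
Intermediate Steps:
E(M) = 1/(9 + M) (E(M) = 1/(M + 9) = 1/(9 + M))
p = 1/98 ≈ 0.010204
x(W) = 1/(⅐ + W) (x(W) = 1/(W + 1/(9 - 2)) = 1/(W + 1/7) = 1/(W + ⅐) = 1/(⅐ + W))
x(p) - 1*30570 = 7/(1 + 7*(1/98)) - 1*30570 = 7/(1 + 1/14) - 30570 = 7/(15/14) - 30570 = 7*(14/15) - 30570 = 98/15 - 30570 = -458452/15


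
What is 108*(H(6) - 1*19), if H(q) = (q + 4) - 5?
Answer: -1512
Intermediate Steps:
H(q) = -1 + q (H(q) = (4 + q) - 5 = -1 + q)
108*(H(6) - 1*19) = 108*((-1 + 6) - 1*19) = 108*(5 - 19) = 108*(-14) = -1512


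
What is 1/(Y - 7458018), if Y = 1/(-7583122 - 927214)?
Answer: -8510336/63470239074049 ≈ -1.3408e-7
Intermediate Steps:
Y = -1/8510336 (Y = 1/(-8510336) = -1/8510336 ≈ -1.1750e-7)
1/(Y - 7458018) = 1/(-1/8510336 - 7458018) = 1/(-63470239074049/8510336) = -8510336/63470239074049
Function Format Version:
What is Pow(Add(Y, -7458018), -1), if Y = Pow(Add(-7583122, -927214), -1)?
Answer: Rational(-8510336, 63470239074049) ≈ -1.3408e-7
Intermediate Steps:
Y = Rational(-1, 8510336) (Y = Pow(-8510336, -1) = Rational(-1, 8510336) ≈ -1.1750e-7)
Pow(Add(Y, -7458018), -1) = Pow(Add(Rational(-1, 8510336), -7458018), -1) = Pow(Rational(-63470239074049, 8510336), -1) = Rational(-8510336, 63470239074049)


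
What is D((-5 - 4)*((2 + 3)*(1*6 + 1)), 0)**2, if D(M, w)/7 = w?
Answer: 0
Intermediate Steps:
D(M, w) = 7*w
D((-5 - 4)*((2 + 3)*(1*6 + 1)), 0)**2 = (7*0)**2 = 0**2 = 0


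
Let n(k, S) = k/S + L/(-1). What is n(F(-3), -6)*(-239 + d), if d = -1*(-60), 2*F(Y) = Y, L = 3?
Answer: 1969/4 ≈ 492.25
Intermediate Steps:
F(Y) = Y/2
n(k, S) = -3 + k/S (n(k, S) = k/S + 3/(-1) = k/S + 3*(-1) = k/S - 3 = -3 + k/S)
d = 60
n(F(-3), -6)*(-239 + d) = (-3 + ((½)*(-3))/(-6))*(-239 + 60) = (-3 - 3/2*(-⅙))*(-179) = (-3 + ¼)*(-179) = -11/4*(-179) = 1969/4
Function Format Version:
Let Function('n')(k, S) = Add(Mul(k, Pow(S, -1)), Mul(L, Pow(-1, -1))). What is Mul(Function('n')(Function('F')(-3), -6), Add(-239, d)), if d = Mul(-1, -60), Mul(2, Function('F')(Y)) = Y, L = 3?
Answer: Rational(1969, 4) ≈ 492.25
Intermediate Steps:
Function('F')(Y) = Mul(Rational(1, 2), Y)
Function('n')(k, S) = Add(-3, Mul(k, Pow(S, -1))) (Function('n')(k, S) = Add(Mul(k, Pow(S, -1)), Mul(3, Pow(-1, -1))) = Add(Mul(k, Pow(S, -1)), Mul(3, -1)) = Add(Mul(k, Pow(S, -1)), -3) = Add(-3, Mul(k, Pow(S, -1))))
d = 60
Mul(Function('n')(Function('F')(-3), -6), Add(-239, d)) = Mul(Add(-3, Mul(Mul(Rational(1, 2), -3), Pow(-6, -1))), Add(-239, 60)) = Mul(Add(-3, Mul(Rational(-3, 2), Rational(-1, 6))), -179) = Mul(Add(-3, Rational(1, 4)), -179) = Mul(Rational(-11, 4), -179) = Rational(1969, 4)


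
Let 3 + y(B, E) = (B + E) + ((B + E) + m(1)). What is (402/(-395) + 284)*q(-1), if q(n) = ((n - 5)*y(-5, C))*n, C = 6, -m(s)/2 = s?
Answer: -2012004/395 ≈ -5093.7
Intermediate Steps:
m(s) = -2*s
y(B, E) = -5 + 2*B + 2*E (y(B, E) = -3 + ((B + E) + ((B + E) - 2*1)) = -3 + ((B + E) + ((B + E) - 2)) = -3 + ((B + E) + (-2 + B + E)) = -3 + (-2 + 2*B + 2*E) = -5 + 2*B + 2*E)
q(n) = n*(15 - 3*n) (q(n) = ((n - 5)*(-5 + 2*(-5) + 2*6))*n = ((-5 + n)*(-5 - 10 + 12))*n = ((-5 + n)*(-3))*n = (15 - 3*n)*n = n*(15 - 3*n))
(402/(-395) + 284)*q(-1) = (402/(-395) + 284)*(3*(-1)*(5 - 1*(-1))) = (402*(-1/395) + 284)*(3*(-1)*(5 + 1)) = (-402/395 + 284)*(3*(-1)*6) = (111778/395)*(-18) = -2012004/395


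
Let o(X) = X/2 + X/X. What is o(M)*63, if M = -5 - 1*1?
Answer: -126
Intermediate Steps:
M = -6 (M = -5 - 1 = -6)
o(X) = 1 + X/2 (o(X) = X*(½) + 1 = X/2 + 1 = 1 + X/2)
o(M)*63 = (1 + (½)*(-6))*63 = (1 - 3)*63 = -2*63 = -126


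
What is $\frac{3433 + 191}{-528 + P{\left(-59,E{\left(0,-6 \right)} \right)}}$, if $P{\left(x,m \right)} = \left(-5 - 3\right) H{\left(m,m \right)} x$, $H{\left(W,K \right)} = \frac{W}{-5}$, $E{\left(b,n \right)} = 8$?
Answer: $- \frac{2265}{802} \approx -2.8242$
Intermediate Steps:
$H{\left(W,K \right)} = - \frac{W}{5}$ ($H{\left(W,K \right)} = W \left(- \frac{1}{5}\right) = - \frac{W}{5}$)
$P{\left(x,m \right)} = \frac{8 m x}{5}$ ($P{\left(x,m \right)} = \left(-5 - 3\right) \left(- \frac{m}{5}\right) x = - 8 \left(- \frac{m}{5}\right) x = \frac{8 m}{5} x = \frac{8 m x}{5}$)
$\frac{3433 + 191}{-528 + P{\left(-59,E{\left(0,-6 \right)} \right)}} = \frac{3433 + 191}{-528 + \frac{8}{5} \cdot 8 \left(-59\right)} = \frac{3624}{-528 - \frac{3776}{5}} = \frac{3624}{- \frac{6416}{5}} = 3624 \left(- \frac{5}{6416}\right) = - \frac{2265}{802}$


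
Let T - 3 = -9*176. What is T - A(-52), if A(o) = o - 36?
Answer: -1493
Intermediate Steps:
T = -1581 (T = 3 - 9*176 = 3 - 1584 = -1581)
A(o) = -36 + o
T - A(-52) = -1581 - (-36 - 52) = -1581 - 1*(-88) = -1581 + 88 = -1493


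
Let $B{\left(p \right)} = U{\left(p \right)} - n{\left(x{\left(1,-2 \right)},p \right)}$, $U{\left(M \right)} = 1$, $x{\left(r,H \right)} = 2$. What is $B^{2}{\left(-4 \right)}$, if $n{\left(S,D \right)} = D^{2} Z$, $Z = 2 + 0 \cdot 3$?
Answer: $961$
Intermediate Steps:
$Z = 2$ ($Z = 2 + 0 = 2$)
$n{\left(S,D \right)} = 2 D^{2}$ ($n{\left(S,D \right)} = D^{2} \cdot 2 = 2 D^{2}$)
$B{\left(p \right)} = 1 - 2 p^{2}$
$B^{2}{\left(-4 \right)} = \left(1 - 2 \left(-4\right)^{2}\right)^{2} = \left(1 - 32\right)^{2} = \left(-31\right)^{2} = 961$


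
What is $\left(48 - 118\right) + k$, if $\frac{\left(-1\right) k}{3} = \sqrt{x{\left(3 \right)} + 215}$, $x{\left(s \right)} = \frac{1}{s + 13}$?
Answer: $-70 - \frac{3 \sqrt{3441}}{4} \approx -113.99$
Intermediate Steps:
$x{\left(s \right)} = \frac{1}{13 + s}$
$k = - \frac{3 \sqrt{3441}}{4}$ ($k = - 3 \sqrt{\frac{1}{13 + 3} + 215} = - 3 \sqrt{\frac{1}{16} + 215} = - 3 \sqrt{\frac{3441}{16}} = - 3 \frac{\sqrt{3441}}{4} = - \frac{3 \sqrt{3441}}{4} \approx -43.995$)
$\left(48 - 118\right) + k = \left(48 - 118\right) - \frac{3 \sqrt{3441}}{4} = -70 - \frac{3 \sqrt{3441}}{4}$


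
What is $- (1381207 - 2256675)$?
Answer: $875468$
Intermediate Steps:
$- (1381207 - 2256675) = \left(-1\right) \left(-875468\right) = 875468$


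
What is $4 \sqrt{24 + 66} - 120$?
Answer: $-120 + 12 \sqrt{10} \approx -82.053$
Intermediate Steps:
$4 \sqrt{24 + 66} - 120 = 4 \sqrt{90} - 120 = 4 \cdot 3 \sqrt{10} - 120 = 12 \sqrt{10} - 120 = -120 + 12 \sqrt{10}$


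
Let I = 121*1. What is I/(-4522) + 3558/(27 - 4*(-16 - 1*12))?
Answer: 16072457/628558 ≈ 25.570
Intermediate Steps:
I = 121
I/(-4522) + 3558/(27 - 4*(-16 - 1*12)) = 121/(-4522) + 3558/(27 - 4*(-16 - 1*12)) = 121*(-1/4522) + 3558/(27 - 4*(-16 - 12)) = -121/4522 + 3558/(27 - 4*(-28)) = -121/4522 + 3558/(27 + 112) = -121/4522 + 3558/139 = 16072457/628558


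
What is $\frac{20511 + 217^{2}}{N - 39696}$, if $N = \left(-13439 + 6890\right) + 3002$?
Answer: $- \frac{67600}{43243} \approx -1.5633$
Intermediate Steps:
$N = -3547$ ($N = -6549 + 3002 = -3547$)
$\frac{20511 + 217^{2}}{N - 39696} = \frac{20511 + 217^{2}}{-3547 - 39696} = \frac{20511 + 47089}{-43243} = 67600 \left(- \frac{1}{43243}\right) = - \frac{67600}{43243}$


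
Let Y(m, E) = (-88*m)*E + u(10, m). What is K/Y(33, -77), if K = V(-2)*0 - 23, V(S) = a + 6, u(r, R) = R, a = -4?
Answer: -23/223641 ≈ -0.00010284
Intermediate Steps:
Y(m, E) = m - 88*E*m (Y(m, E) = (-88*m)*E + m = -88*E*m + m = m - 88*E*m)
V(S) = 2 (V(S) = -4 + 6 = 2)
K = -23 (K = 2*0 - 23 = 0 - 23 = -23)
K/Y(33, -77) = -23*1/(33*(1 - 88*(-77))) = -23*1/(33*(1 + 6776)) = -23/(33*6777) = -23/223641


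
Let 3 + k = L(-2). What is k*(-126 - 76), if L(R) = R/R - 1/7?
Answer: 3030/7 ≈ 432.86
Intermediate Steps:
L(R) = 6/7 (L(R) = 1 - 1*⅐ = 1 - ⅐ = 6/7)
k = -15/7 (k = -3 + 6/7 = -15/7 ≈ -2.1429)
k*(-126 - 76) = -15*(-126 - 76)/7 = -15/7*(-202) = 3030/7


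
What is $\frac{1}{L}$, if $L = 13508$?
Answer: $\frac{1}{13508} \approx 7.403 \cdot 10^{-5}$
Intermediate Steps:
$\frac{1}{L} = \frac{1}{13508}$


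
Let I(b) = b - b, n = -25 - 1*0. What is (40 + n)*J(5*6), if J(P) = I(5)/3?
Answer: 0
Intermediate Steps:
n = -25 (n = -25 + 0 = -25)
I(b) = 0
J(P) = 0 (J(P) = 0/3 = 0*(⅓) = 0)
(40 + n)*J(5*6) = (40 - 25)*0 = 15*0 = 0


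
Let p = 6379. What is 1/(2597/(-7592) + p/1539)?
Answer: 11684088/44432585 ≈ 0.26296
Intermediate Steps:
1/(2597/(-7592) + p/1539) = 1/(2597/(-7592) + 6379/1539) = 1/(2597*(-1/7592) + 6379*(1/1539)) = 1/(-2597/7592 + 6379/1539) = 1/(44432585/11684088) = 11684088/44432585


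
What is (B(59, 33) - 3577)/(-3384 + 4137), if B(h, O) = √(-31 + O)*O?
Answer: -3577/753 + 11*√2/251 ≈ -4.6884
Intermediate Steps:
B(h, O) = O*√(-31 + O)
(B(59, 33) - 3577)/(-3384 + 4137) = (33*√(-31 + 33) - 3577)/(-3384 + 4137) = (33*√2 - 3577)/753 = (-3577 + 33*√2)*(1/753) = -3577/753 + 11*√2/251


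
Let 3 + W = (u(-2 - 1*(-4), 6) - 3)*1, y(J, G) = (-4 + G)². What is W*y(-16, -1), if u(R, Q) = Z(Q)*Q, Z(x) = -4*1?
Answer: -750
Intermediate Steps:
Z(x) = -4
u(R, Q) = -4*Q
W = -30 (W = -3 + (-4*6 - 3)*1 = -3 + (-24 - 3)*1 = -3 - 27*1 = -3 - 27 = -30)
W*y(-16, -1) = -30*(-4 - 1)² = -30*(-5)² = -30*25 = -750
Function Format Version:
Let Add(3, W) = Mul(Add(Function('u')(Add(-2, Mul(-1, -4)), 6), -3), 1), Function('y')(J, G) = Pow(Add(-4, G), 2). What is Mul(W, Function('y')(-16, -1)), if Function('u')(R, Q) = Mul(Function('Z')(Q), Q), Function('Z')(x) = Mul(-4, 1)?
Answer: -750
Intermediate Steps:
Function('Z')(x) = -4
Function('u')(R, Q) = Mul(-4, Q)
W = -30 (W = Add(-3, Mul(Add(Mul(-4, 6), -3), 1)) = Add(-3, Mul(Add(-24, -3), 1)) = Add(-3, Mul(-27, 1)) = Add(-3, -27) = -30)
Mul(W, Function('y')(-16, -1)) = Mul(-30, Pow(Add(-4, -1), 2)) = Mul(-30, Pow(-5, 2)) = Mul(-30, 25) = -750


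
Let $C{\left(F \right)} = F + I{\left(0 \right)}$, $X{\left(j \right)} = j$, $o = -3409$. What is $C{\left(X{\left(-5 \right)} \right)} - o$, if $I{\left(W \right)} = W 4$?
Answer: $3404$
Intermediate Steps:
$I{\left(W \right)} = 4 W$
$C{\left(F \right)} = F$ ($C{\left(F \right)} = F + 4 \cdot 0 = F + 0 = F$)
$C{\left(X{\left(-5 \right)} \right)} - o = -5 - -3409 = -5 + 3409 = 3404$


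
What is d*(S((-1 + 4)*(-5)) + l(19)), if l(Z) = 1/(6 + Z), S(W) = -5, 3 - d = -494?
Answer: -61628/25 ≈ -2465.1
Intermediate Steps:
d = 497 (d = 3 - 1*(-494) = 3 + 494 = 497)
d*(S((-1 + 4)*(-5)) + l(19)) = 497*(-5 + 1/(6 + 19)) = 497*(-5 + 1/25) = 497*(-124/25) = -61628/25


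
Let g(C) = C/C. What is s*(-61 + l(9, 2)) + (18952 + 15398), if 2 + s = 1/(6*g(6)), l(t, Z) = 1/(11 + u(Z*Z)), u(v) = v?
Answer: 1550777/45 ≈ 34462.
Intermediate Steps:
g(C) = 1
l(t, Z) = 1/(11 + Z²) (l(t, Z) = 1/(11 + Z*Z) = 1/(11 + Z²))
s = -11/6 (s = -2 + 1/(6*1) = -2 + 1/6 = -2 + ⅙ = -11/6 ≈ -1.8333)
s*(-61 + l(9, 2)) + (18952 + 15398) = -11*(-61 + 1/(11 + 2²))/6 + (18952 + 15398) = -11*(-61 + 1/(11 + 4))/6 + 34350 = -11*(-61 + 1/15)/6 + 34350 = -11/6*(-914/15) + 34350 = 5027/45 + 34350 = 1550777/45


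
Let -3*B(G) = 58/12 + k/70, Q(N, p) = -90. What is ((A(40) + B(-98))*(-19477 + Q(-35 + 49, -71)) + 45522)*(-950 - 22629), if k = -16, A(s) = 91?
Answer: 25327994984419/630 ≈ 4.0203e+10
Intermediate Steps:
B(G) = -967/630 (B(G) = -(58/12 - 16/70)/3 = -(58*(1/12) - 16*1/70)/3 = -(29/6 - 8/35)/3 = -⅓*967/210 = -967/630)
((A(40) + B(-98))*(-19477 + Q(-35 + 49, -71)) + 45522)*(-950 - 22629) = ((91 - 967/630)*(-19477 - 90) + 45522)*(-950 - 22629) = ((56363/630)*(-19567) + 45522)*(-23579) = (-1102854821/630 + 45522)*(-23579) = -1074175961/630*(-23579) = 25327994984419/630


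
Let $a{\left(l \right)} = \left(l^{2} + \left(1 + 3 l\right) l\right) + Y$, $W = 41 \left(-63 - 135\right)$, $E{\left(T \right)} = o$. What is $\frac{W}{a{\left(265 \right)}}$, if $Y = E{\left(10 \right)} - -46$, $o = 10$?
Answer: $- \frac{8118}{281221} \approx -0.028867$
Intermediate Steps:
$E{\left(T \right)} = 10$
$W = -8118$ ($W = 41 \left(-198\right) = -8118$)
$Y = 56$ ($Y = 10 - -46 = 10 + 46 = 56$)
$a{\left(l \right)} = 56 + l^{2} + l \left(1 + 3 l\right)$ ($a{\left(l \right)} = \left(l^{2} + \left(1 + 3 l\right) l\right) + 56 = \left(l^{2} + l \left(1 + 3 l\right)\right) + 56 = 56 + l^{2} + l \left(1 + 3 l\right)$)
$\frac{W}{a{\left(265 \right)}} = - \frac{8118}{56 + 265 + 4 \cdot 265^{2}} = - \frac{8118}{56 + 265 + 4 \cdot 70225} = - \frac{8118}{56 + 265 + 280900} = - \frac{8118}{281221}$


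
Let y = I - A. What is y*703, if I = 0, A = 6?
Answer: -4218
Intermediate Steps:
y = -6 (y = 0 - 1*6 = 0 - 6 = -6)
y*703 = -6*703 = -4218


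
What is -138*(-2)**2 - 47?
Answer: -599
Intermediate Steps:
-138*(-2)**2 - 47 = -138*4 - 47 = -552 - 47 = -599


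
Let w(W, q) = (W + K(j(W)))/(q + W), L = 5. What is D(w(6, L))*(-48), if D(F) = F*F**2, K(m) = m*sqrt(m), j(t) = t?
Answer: -196992/1331 - 93312*sqrt(6)/1331 ≈ -319.73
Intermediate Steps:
K(m) = m**(3/2)
w(W, q) = (W + W**(3/2))/(W + q) (w(W, q) = (W + W**(3/2))/(q + W) = (W + W**(3/2))/(W + q))
D(F) = F**3
D(w(6, L))*(-48) = ((6 + 6**(3/2))/(6 + 5))**3*(-48) = ((6 + 6*sqrt(6))/11)**3*(-48) = (6/11 + 6*sqrt(6)/11)**3*(-48) = -48*(6/11 + 6*sqrt(6)/11)**3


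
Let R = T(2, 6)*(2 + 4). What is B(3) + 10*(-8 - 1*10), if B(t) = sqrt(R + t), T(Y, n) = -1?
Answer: -180 + I*sqrt(3) ≈ -180.0 + 1.732*I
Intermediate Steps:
R = -6 (R = -(2 + 4) = -1*6 = -6)
B(t) = sqrt(-6 + t)
B(3) + 10*(-8 - 1*10) = sqrt(-6 + 3) + 10*(-8 - 1*10) = sqrt(-3) + 10*(-8 - 10) = I*sqrt(3) + 10*(-18) = I*sqrt(3) - 180 = -180 + I*sqrt(3)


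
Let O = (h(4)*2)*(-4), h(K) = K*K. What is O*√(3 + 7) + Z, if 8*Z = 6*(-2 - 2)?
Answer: -3 - 128*√10 ≈ -407.77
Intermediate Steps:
h(K) = K²
Z = -3 (Z = (6*(-2 - 2))/8 = (6*(-4))/8 = (⅛)*(-24) = -3)
O = -128 (O = (4²*2)*(-4) = (16*2)*(-4) = 32*(-4) = -128)
O*√(3 + 7) + Z = -128*√(3 + 7) - 3 = -128*√10 - 3 = -3 - 128*√10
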